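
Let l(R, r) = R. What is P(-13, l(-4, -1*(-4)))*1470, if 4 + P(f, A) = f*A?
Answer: 70560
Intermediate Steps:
P(f, A) = -4 + A*f (P(f, A) = -4 + f*A = -4 + A*f)
P(-13, l(-4, -1*(-4)))*1470 = (-4 - 4*(-13))*1470 = (-4 + 52)*1470 = 48*1470 = 70560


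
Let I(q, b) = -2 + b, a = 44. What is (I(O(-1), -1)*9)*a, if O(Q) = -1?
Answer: -1188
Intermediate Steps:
(I(O(-1), -1)*9)*a = ((-2 - 1)*9)*44 = -3*9*44 = -27*44 = -1188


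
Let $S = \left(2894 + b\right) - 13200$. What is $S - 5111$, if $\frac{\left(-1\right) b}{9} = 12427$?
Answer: $-127260$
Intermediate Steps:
$b = -111843$ ($b = \left(-9\right) 12427 = -111843$)
$S = -122149$ ($S = \left(2894 - 111843\right) - 13200 = -108949 - 13200 = -122149$)
$S - 5111 = -122149 - 5111 = -127260$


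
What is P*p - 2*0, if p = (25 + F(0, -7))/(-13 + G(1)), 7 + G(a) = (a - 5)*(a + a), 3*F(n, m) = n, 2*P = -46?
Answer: 575/28 ≈ 20.536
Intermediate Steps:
P = -23 (P = (1/2)*(-46) = -23)
F(n, m) = n/3
G(a) = -7 + 2*a*(-5 + a) (G(a) = -7 + (a - 5)*(a + a) = -7 + (-5 + a)*(2*a) = -7 + 2*a*(-5 + a))
p = -25/28 (p = (25 + (1/3)*0)/(-13 + (-7 - 10*1 + 2*1**2)) = (25 + 0)/(-13 + (-7 - 10 + 2*1)) = 25/(-13 + (-7 - 10 + 2)) = 25/(-13 - 15) = 25/(-28) = 25*(-1/28) = -25/28 ≈ -0.89286)
P*p - 2*0 = -23*(-25/28) - 2*0 = 575/28 + 0 = 575/28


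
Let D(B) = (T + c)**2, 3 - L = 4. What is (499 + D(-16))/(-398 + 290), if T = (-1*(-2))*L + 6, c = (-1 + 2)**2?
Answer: -131/27 ≈ -4.8519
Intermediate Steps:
L = -1 (L = 3 - 1*4 = 3 - 4 = -1)
c = 1 (c = 1**2 = 1)
T = 4 (T = -1*(-2)*(-1) + 6 = 2*(-1) + 6 = -2 + 6 = 4)
D(B) = 25 (D(B) = (4 + 1)**2 = 5**2 = 25)
(499 + D(-16))/(-398 + 290) = (499 + 25)/(-398 + 290) = 524/(-108) = 524*(-1/108) = -131/27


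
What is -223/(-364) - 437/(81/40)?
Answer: -6344657/29484 ≈ -215.19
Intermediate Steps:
-223/(-364) - 437/(81/40) = -223*(-1/364) - 437/(81*(1/40)) = 223/364 - 437/81/40 = 223/364 - 437*40/81 = 223/364 - 17480/81 = -6344657/29484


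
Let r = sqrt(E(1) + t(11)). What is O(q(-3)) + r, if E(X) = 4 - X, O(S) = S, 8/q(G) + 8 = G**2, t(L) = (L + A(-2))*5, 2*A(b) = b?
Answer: 8 + sqrt(53) ≈ 15.280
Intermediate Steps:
A(b) = b/2
t(L) = -5 + 5*L (t(L) = (L + (1/2)*(-2))*5 = (L - 1)*5 = (-1 + L)*5 = -5 + 5*L)
q(G) = 8/(-8 + G**2)
r = sqrt(53) (r = sqrt((4 - 1*1) + (-5 + 5*11)) = sqrt((4 - 1) + (-5 + 55)) = sqrt(3 + 50) = sqrt(53) ≈ 7.2801)
O(q(-3)) + r = 8/(-8 + (-3)**2) + sqrt(53) = 8/(-8 + 9) + sqrt(53) = 8/1 + sqrt(53) = 8*1 + sqrt(53) = 8 + sqrt(53)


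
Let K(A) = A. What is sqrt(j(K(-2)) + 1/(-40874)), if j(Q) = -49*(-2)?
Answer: sqrt(163726978974)/40874 ≈ 9.8995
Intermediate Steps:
j(Q) = 98
sqrt(j(K(-2)) + 1/(-40874)) = sqrt(98 + 1/(-40874)) = sqrt(98 - 1/40874) = sqrt(4005651/40874) = sqrt(163726978974)/40874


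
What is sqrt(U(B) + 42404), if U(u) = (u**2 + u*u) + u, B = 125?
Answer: sqrt(73779) ≈ 271.62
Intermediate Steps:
U(u) = u + 2*u**2 (U(u) = (u**2 + u**2) + u = 2*u**2 + u = u + 2*u**2)
sqrt(U(B) + 42404) = sqrt(125*(1 + 2*125) + 42404) = sqrt(125*(1 + 250) + 42404) = sqrt(125*251 + 42404) = sqrt(31375 + 42404) = sqrt(73779)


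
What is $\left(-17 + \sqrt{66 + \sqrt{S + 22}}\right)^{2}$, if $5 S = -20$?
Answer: $\left(17 - \sqrt{3} \sqrt{22 + \sqrt{2}}\right)^{2} \approx 74.286$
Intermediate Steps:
$S = -4$ ($S = \frac{1}{5} \left(-20\right) = -4$)
$\left(-17 + \sqrt{66 + \sqrt{S + 22}}\right)^{2} = \left(-17 + \sqrt{66 + \sqrt{-4 + 22}}\right)^{2} = \left(-17 + \sqrt{66 + \sqrt{18}}\right)^{2} = \left(-17 + \sqrt{66 + 3 \sqrt{2}}\right)^{2}$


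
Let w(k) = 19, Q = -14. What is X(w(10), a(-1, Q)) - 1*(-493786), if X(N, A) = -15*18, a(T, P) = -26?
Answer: 493516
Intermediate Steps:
X(N, A) = -270
X(w(10), a(-1, Q)) - 1*(-493786) = -270 - 1*(-493786) = -270 + 493786 = 493516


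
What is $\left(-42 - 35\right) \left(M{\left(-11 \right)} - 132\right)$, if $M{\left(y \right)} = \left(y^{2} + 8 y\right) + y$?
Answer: $8470$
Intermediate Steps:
$M{\left(y \right)} = y^{2} + 9 y$
$\left(-42 - 35\right) \left(M{\left(-11 \right)} - 132\right) = \left(-42 - 35\right) \left(- 11 \left(9 - 11\right) - 132\right) = - 77 \left(\left(-11\right) \left(-2\right) - 132\right) = - 77 \left(22 - 132\right) = \left(-77\right) \left(-110\right) = 8470$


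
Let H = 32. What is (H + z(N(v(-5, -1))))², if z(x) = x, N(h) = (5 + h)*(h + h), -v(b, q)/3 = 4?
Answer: 40000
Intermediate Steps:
v(b, q) = -12 (v(b, q) = -3*4 = -12)
N(h) = 2*h*(5 + h) (N(h) = (5 + h)*(2*h) = 2*h*(5 + h))
(H + z(N(v(-5, -1))))² = (32 + 2*(-12)*(5 - 12))² = (32 + 2*(-12)*(-7))² = (32 + 168)² = 200² = 40000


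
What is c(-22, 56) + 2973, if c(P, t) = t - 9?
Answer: 3020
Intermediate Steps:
c(P, t) = -9 + t
c(-22, 56) + 2973 = (-9 + 56) + 2973 = 47 + 2973 = 3020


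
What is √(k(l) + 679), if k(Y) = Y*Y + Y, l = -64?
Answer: √4711 ≈ 68.637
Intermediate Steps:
k(Y) = Y + Y² (k(Y) = Y² + Y = Y + Y²)
√(k(l) + 679) = √(-64*(1 - 64) + 679) = √(-64*(-63) + 679) = √(4032 + 679) = √4711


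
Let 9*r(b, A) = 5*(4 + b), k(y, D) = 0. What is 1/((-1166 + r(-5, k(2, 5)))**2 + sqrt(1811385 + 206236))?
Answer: 8928549081/12150419423846620 - 6561*sqrt(2017621)/12150419423846620 ≈ 7.3407e-7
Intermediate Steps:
r(b, A) = 20/9 + 5*b/9 (r(b, A) = (5*(4 + b))/9 = (20 + 5*b)/9 = 20/9 + 5*b/9)
1/((-1166 + r(-5, k(2, 5)))**2 + sqrt(1811385 + 206236)) = 1/((-1166 + (20/9 + (5/9)*(-5)))**2 + sqrt(1811385 + 206236)) = 1/((-1166 + (20/9 - 25/9))**2 + sqrt(2017621)) = 1/((-1166 - 5/9)**2 + sqrt(2017621)) = 1/((-10499/9)**2 + sqrt(2017621)) = 1/(110229001/81 + sqrt(2017621))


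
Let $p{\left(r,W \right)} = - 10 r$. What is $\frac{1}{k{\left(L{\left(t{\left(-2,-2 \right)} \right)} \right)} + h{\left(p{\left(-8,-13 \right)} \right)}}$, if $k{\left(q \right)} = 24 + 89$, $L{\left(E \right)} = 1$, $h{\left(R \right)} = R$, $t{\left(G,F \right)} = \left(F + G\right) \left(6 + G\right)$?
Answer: $\frac{1}{193} \approx 0.0051813$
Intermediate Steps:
$t{\left(G,F \right)} = \left(6 + G\right) \left(F + G\right)$
$k{\left(q \right)} = 113$
$\frac{1}{k{\left(L{\left(t{\left(-2,-2 \right)} \right)} \right)} + h{\left(p{\left(-8,-13 \right)} \right)}} = \frac{1}{113 - -80} = \frac{1}{113 + 80} = \frac{1}{193}$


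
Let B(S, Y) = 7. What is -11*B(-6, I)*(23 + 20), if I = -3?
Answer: -3311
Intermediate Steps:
-11*B(-6, I)*(23 + 20) = -11*7*(23 + 20) = -77*43 = -1*3311 = -3311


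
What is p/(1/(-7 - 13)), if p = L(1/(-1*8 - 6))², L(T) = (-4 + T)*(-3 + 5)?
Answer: -64980/49 ≈ -1326.1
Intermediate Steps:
L(T) = -8 + 2*T (L(T) = (-4 + T)*2 = -8 + 2*T)
p = 3249/49 (p = (-8 + 2/(-1*8 - 6))² = (-8 + 2/(-8 - 6))² = (-8 + 2/(-14))² = (-8 + 2*(-1/14))² = (-8 - ⅐)² = (-57/7)² = 3249/49 ≈ 66.306)
p/(1/(-7 - 13)) = 3249/(49*(1/(-7 - 13))) = 3249/(49*(1/(-20))) = 3249/(49*(-1/20)) = (3249/49)*(-20) = -64980/49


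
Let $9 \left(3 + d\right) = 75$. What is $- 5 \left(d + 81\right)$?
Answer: $- \frac{1295}{3} \approx -431.67$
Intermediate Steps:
$d = \frac{16}{3}$ ($d = -3 + \frac{1}{9} \cdot 75 = -3 + \frac{25}{3} = \frac{16}{3} \approx 5.3333$)
$- 5 \left(d + 81\right) = - 5 \left(\frac{16}{3} + 81\right) = \left(-5\right) \frac{259}{3} = - \frac{1295}{3}$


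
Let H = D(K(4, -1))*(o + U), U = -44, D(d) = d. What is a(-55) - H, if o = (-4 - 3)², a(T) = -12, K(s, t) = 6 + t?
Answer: -37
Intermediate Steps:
o = 49 (o = (-7)² = 49)
H = 25 (H = (6 - 1)*(49 - 44) = 5*5 = 25)
a(-55) - H = -12 - 1*25 = -12 - 25 = -37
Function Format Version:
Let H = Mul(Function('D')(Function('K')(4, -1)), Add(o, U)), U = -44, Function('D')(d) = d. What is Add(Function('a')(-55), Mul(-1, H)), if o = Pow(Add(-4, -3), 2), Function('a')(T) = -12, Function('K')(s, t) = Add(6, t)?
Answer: -37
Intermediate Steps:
o = 49 (o = Pow(-7, 2) = 49)
H = 25 (H = Mul(Add(6, -1), Add(49, -44)) = Mul(5, 5) = 25)
Add(Function('a')(-55), Mul(-1, H)) = Add(-12, Mul(-1, 25)) = Add(-12, -25) = -37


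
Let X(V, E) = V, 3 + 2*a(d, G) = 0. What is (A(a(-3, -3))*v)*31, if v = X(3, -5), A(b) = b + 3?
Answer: 279/2 ≈ 139.50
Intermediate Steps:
a(d, G) = -3/2 (a(d, G) = -3/2 + (½)*0 = -3/2 + 0 = -3/2)
A(b) = 3 + b
v = 3
(A(a(-3, -3))*v)*31 = ((3 - 3/2)*3)*31 = ((3/2)*3)*31 = (9/2)*31 = 279/2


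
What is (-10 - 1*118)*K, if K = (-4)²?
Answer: -2048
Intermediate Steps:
K = 16
(-10 - 1*118)*K = (-10 - 1*118)*16 = (-10 - 118)*16 = -128*16 = -2048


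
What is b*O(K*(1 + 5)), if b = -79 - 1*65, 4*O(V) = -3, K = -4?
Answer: 108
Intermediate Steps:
O(V) = -¾ (O(V) = (¼)*(-3) = -¾)
b = -144 (b = -79 - 65 = -144)
b*O(K*(1 + 5)) = -144*(-¾) = 108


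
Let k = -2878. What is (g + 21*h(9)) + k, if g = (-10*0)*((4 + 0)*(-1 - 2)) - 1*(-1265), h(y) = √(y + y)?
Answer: -1613 + 63*√2 ≈ -1523.9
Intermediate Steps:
h(y) = √2*√y (h(y) = √(2*y) = √2*√y)
g = 1265 (g = 0*(4*(-3)) + 1265 = 0*(-12) + 1265 = 0 + 1265 = 1265)
(g + 21*h(9)) + k = (1265 + 21*(√2*√9)) - 2878 = (1265 + 21*(√2*3)) - 2878 = (1265 + 21*(3*√2)) - 2878 = (1265 + 63*√2) - 2878 = -1613 + 63*√2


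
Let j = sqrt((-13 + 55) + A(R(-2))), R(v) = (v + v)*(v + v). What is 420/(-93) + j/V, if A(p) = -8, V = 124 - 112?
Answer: -140/31 + sqrt(34)/12 ≈ -4.0302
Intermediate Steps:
V = 12
R(v) = 4*v**2 (R(v) = (2*v)*(2*v) = 4*v**2)
j = sqrt(34) (j = sqrt((-13 + 55) - 8) = sqrt(42 - 8) = sqrt(34) ≈ 5.8309)
420/(-93) + j/V = 420/(-93) + sqrt(34)/12 = 420*(-1/93) + sqrt(34)*(1/12) = -140/31 + sqrt(34)/12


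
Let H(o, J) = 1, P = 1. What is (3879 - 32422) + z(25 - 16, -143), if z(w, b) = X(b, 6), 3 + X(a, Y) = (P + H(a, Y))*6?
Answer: -28534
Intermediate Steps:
X(a, Y) = 9 (X(a, Y) = -3 + (1 + 1)*6 = -3 + 2*6 = -3 + 12 = 9)
z(w, b) = 9
(3879 - 32422) + z(25 - 16, -143) = (3879 - 32422) + 9 = -28543 + 9 = -28534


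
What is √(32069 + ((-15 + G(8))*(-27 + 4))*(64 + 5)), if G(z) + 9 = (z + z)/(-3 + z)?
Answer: √1626965/5 ≈ 255.10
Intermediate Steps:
G(z) = -9 + 2*z/(-3 + z) (G(z) = -9 + (z + z)/(-3 + z) = -9 + (2*z)/(-3 + z) = -9 + 2*z/(-3 + z))
√(32069 + ((-15 + G(8))*(-27 + 4))*(64 + 5)) = √(32069 + ((-15 + (27 - 7*8)/(-3 + 8))*(-27 + 4))*(64 + 5)) = √(32069 + ((-15 + (27 - 56)/5)*(-23))*69) = √(32069 + ((-15 + (⅕)*(-29))*(-23))*69) = √(32069 + ((-15 - 29/5)*(-23))*69) = √(32069 - 104/5*(-23)*69) = √(32069 + (2392/5)*69) = √(32069 + 165048/5) = √(325393/5) = √1626965/5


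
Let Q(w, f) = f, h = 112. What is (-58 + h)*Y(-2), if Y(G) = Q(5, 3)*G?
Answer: -324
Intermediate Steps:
Y(G) = 3*G
(-58 + h)*Y(-2) = (-58 + 112)*(3*(-2)) = 54*(-6) = -324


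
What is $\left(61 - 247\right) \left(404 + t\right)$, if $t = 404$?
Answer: $-150288$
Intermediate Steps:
$\left(61 - 247\right) \left(404 + t\right) = \left(61 - 247\right) \left(404 + 404\right) = \left(-186\right) 808 = -150288$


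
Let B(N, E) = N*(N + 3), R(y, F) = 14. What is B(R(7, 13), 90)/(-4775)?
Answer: -238/4775 ≈ -0.049843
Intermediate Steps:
B(N, E) = N*(3 + N)
B(R(7, 13), 90)/(-4775) = (14*(3 + 14))/(-4775) = (14*17)*(-1/4775) = 238*(-1/4775) = -238/4775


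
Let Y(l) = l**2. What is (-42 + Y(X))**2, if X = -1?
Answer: 1681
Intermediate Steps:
(-42 + Y(X))**2 = (-42 + (-1)**2)**2 = (-42 + 1)**2 = (-41)**2 = 1681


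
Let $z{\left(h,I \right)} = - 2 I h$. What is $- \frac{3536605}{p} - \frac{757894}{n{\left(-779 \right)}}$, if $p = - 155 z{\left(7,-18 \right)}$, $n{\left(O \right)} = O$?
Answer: $\frac{6471670987}{6085548} \approx 1063.4$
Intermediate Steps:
$z{\left(h,I \right)} = - 2 I h$
$p = -39060$ ($p = - 155 \left(\left(-2\right) \left(-18\right) 7\right) = \left(-155\right) 252 = -39060$)
$- \frac{3536605}{p} - \frac{757894}{n{\left(-779 \right)}} = - \frac{3536605}{-39060} - \frac{757894}{-779} = \left(-3536605\right) \left(- \frac{1}{39060}\right) - - \frac{757894}{779} = \frac{707321}{7812} + \frac{757894}{779} = \frac{6471670987}{6085548}$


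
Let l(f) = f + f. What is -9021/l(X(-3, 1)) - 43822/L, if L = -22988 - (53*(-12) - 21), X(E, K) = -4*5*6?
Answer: 70655077/1786480 ≈ 39.550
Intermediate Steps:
X(E, K) = -120 (X(E, K) = -20*6 = -120)
L = -22331 (L = -22988 - (-636 - 21) = -22988 - 1*(-657) = -22988 + 657 = -22331)
l(f) = 2*f
-9021/l(X(-3, 1)) - 43822/L = -9021/(2*(-120)) - 43822/(-22331) = -9021/(-240) - 43822*(-1/22331) = -9021*(-1/240) + 43822/22331 = 3007/80 + 43822/22331 = 70655077/1786480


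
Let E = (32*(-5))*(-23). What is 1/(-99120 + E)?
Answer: -1/95440 ≈ -1.0478e-5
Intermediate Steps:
E = 3680 (E = -160*(-23) = 3680)
1/(-99120 + E) = 1/(-99120 + 3680) = 1/(-95440) = -1/95440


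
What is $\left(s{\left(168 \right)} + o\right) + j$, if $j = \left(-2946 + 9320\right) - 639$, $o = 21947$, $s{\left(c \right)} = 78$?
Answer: $27760$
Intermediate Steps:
$j = 5735$ ($j = 6374 - 639 = 5735$)
$\left(s{\left(168 \right)} + o\right) + j = \left(78 + 21947\right) + 5735 = 22025 + 5735 = 27760$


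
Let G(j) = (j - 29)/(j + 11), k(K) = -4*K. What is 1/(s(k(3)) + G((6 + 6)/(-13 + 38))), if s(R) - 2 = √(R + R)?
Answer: -39893/1996177 - 164738*I*√6/1996177 ≈ -0.019985 - 0.20215*I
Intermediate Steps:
s(R) = 2 + √2*√R (s(R) = 2 + √(R + R) = 2 + √(2*R) = 2 + √2*√R)
G(j) = (-29 + j)/(11 + j)
1/(s(k(3)) + G((6 + 6)/(-13 + 38))) = 1/((2 + √2*√(-4*3)) + (-29 + (6 + 6)/(-13 + 38))/(11 + (6 + 6)/(-13 + 38))) = 1/((2 + √2*√(-12)) + (-29 + 12/25)/(11 + 12/25)) = 1/((2 + √2*(2*I*√3)) + (-29 + 12*(1/25))/(11 + 12*(1/25))) = 1/((2 + 2*I*√6) + (-29 + 12/25)/(11 + 12/25)) = 1/((2 + 2*I*√6) - 713/25/(287/25)) = 1/((2 + 2*I*√6) + (25/287)*(-713/25)) = 1/((2 + 2*I*√6) - 713/287) = 1/(-139/287 + 2*I*√6)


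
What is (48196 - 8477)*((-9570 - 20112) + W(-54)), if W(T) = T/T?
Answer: -1178899639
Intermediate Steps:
W(T) = 1
(48196 - 8477)*((-9570 - 20112) + W(-54)) = (48196 - 8477)*((-9570 - 20112) + 1) = 39719*(-29682 + 1) = 39719*(-29681) = -1178899639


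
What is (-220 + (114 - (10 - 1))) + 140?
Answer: 25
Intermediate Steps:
(-220 + (114 - (10 - 1))) + 140 = (-220 + (114 - 1*9)) + 140 = (-220 + (114 - 9)) + 140 = (-220 + 105) + 140 = -115 + 140 = 25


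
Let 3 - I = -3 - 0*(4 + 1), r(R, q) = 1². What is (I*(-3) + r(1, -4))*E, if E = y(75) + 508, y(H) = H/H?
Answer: -8653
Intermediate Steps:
r(R, q) = 1
y(H) = 1
I = 6 (I = 3 - (-3 - 0*(4 + 1)) = 3 - (-3 - 0*5) = 3 - (-3 - 1*0) = 3 - (-3 + 0) = 3 - 1*(-3) = 3 + 3 = 6)
E = 509 (E = 1 + 508 = 509)
(I*(-3) + r(1, -4))*E = (6*(-3) + 1)*509 = (-18 + 1)*509 = -17*509 = -8653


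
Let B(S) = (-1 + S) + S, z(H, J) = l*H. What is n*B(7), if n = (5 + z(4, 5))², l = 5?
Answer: 8125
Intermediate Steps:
z(H, J) = 5*H
B(S) = -1 + 2*S
n = 625 (n = (5 + 5*4)² = (5 + 20)² = 25² = 625)
n*B(7) = 625*(-1 + 2*7) = 625*(-1 + 14) = 625*13 = 8125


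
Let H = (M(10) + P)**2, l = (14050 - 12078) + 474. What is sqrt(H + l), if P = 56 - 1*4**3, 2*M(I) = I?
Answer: sqrt(2455) ≈ 49.548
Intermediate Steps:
M(I) = I/2
P = -8 (P = 56 - 1*64 = 56 - 64 = -8)
l = 2446 (l = 1972 + 474 = 2446)
H = 9 (H = ((1/2)*10 - 8)**2 = (5 - 8)**2 = (-3)**2 = 9)
sqrt(H + l) = sqrt(9 + 2446) = sqrt(2455)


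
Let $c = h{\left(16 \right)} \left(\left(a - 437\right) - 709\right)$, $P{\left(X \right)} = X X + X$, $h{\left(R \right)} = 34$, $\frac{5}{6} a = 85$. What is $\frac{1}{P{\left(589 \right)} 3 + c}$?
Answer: $\frac{1}{1007034} \approx 9.9302 \cdot 10^{-7}$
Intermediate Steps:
$a = 102$ ($a = \frac{6}{5} \cdot 85 = 102$)
$P{\left(X \right)} = X + X^{2}$ ($P{\left(X \right)} = X^{2} + X = X + X^{2}$)
$c = -35496$ ($c = 34 \left(\left(102 - 437\right) - 709\right) = 34 \left(-335 - 709\right) = 34 \left(-1044\right) = -35496$)
$\frac{1}{P{\left(589 \right)} 3 + c} = \frac{1}{589 \left(1 + 589\right) 3 - 35496} = \frac{1}{589 \cdot 590 \cdot 3 - 35496} = \frac{1}{347510 \cdot 3 - 35496} = \frac{1}{1042530 - 35496} = \frac{1}{1007034}$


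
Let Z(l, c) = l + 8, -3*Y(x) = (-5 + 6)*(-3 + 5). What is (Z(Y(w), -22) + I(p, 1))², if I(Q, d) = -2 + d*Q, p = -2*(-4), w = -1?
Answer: 1600/9 ≈ 177.78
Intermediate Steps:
p = 8
Y(x) = -⅔ (Y(x) = -(-5 + 6)*(-3 + 5)/3 = -2/3 = -⅓*2 = -⅔)
Z(l, c) = 8 + l
I(Q, d) = -2 + Q*d
(Z(Y(w), -22) + I(p, 1))² = ((8 - ⅔) + (-2 + 8*1))² = (22/3 + (-2 + 8))² = (22/3 + 6)² = (40/3)² = 1600/9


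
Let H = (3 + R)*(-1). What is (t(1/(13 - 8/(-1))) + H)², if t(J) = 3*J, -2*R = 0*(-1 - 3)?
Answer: 400/49 ≈ 8.1633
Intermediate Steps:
R = 0 (R = -0*(-1 - 3) = -0*(-4) = -½*0 = 0)
H = -3 (H = (3 + 0)*(-1) = 3*(-1) = -3)
(t(1/(13 - 8/(-1))) + H)² = (3/(13 - 8/(-1)) - 3)² = (3/(13 - 8*(-1)) - 3)² = (3/(13 + 8) - 3)² = (3/21 - 3)² = (3*(1/21) - 3)² = (⅐ - 3)² = (-20/7)² = 400/49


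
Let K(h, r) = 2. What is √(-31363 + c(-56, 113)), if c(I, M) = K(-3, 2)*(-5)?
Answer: I*√31373 ≈ 177.12*I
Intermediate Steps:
c(I, M) = -10 (c(I, M) = 2*(-5) = -10)
√(-31363 + c(-56, 113)) = √(-31363 - 10) = √(-31373) = I*√31373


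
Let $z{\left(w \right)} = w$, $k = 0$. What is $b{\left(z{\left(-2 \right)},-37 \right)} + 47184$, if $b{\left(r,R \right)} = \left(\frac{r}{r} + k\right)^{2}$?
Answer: $47185$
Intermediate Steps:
$b{\left(r,R \right)} = 1$ ($b{\left(r,R \right)} = \left(\frac{r}{r} + 0\right)^{2} = \left(1 + 0\right)^{2} = 1^{2} = 1$)
$b{\left(z{\left(-2 \right)},-37 \right)} + 47184 = 1 + 47184 = 47185$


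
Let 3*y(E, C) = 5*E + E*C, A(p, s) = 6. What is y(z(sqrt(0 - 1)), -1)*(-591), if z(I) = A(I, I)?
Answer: -4728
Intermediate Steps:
z(I) = 6
y(E, C) = 5*E/3 + C*E/3 (y(E, C) = (5*E + E*C)/3 = (5*E + C*E)/3 = 5*E/3 + C*E/3)
y(z(sqrt(0 - 1)), -1)*(-591) = ((1/3)*6*(5 - 1))*(-591) = ((1/3)*6*4)*(-591) = 8*(-591) = -4728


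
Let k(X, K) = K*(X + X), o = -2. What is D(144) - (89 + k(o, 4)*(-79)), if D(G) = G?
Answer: -1209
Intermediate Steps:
k(X, K) = 2*K*X (k(X, K) = K*(2*X) = 2*K*X)
D(144) - (89 + k(o, 4)*(-79)) = 144 - (89 + (2*4*(-2))*(-79)) = 144 - (89 - 16*(-79)) = 144 - (89 + 1264) = 144 - 1*1353 = 144 - 1353 = -1209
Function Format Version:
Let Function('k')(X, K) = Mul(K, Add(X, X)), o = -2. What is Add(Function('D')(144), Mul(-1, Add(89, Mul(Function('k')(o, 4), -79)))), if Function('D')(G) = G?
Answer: -1209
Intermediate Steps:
Function('k')(X, K) = Mul(2, K, X) (Function('k')(X, K) = Mul(K, Mul(2, X)) = Mul(2, K, X))
Add(Function('D')(144), Mul(-1, Add(89, Mul(Function('k')(o, 4), -79)))) = Add(144, Mul(-1, Add(89, Mul(Mul(2, 4, -2), -79)))) = Add(144, Mul(-1, Add(89, Mul(-16, -79)))) = Add(144, Mul(-1, Add(89, 1264))) = Add(144, Mul(-1, 1353)) = Add(144, -1353) = -1209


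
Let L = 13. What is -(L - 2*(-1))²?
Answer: -225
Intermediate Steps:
-(L - 2*(-1))² = -(13 - 2*(-1))² = -(13 + 2)² = -1*15² = -1*225 = -225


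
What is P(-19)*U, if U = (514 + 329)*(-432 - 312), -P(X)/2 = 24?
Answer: 30105216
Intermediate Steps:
P(X) = -48 (P(X) = -2*24 = -48)
U = -627192 (U = 843*(-744) = -627192)
P(-19)*U = -48*(-627192) = 30105216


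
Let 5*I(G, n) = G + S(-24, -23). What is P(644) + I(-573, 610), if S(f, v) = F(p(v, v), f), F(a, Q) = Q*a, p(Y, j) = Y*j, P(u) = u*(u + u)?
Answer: 4134091/5 ≈ 8.2682e+5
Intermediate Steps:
P(u) = 2*u² (P(u) = u*(2*u) = 2*u²)
S(f, v) = f*v² (S(f, v) = f*(v*v) = f*v²)
I(G, n) = -12696/5 + G/5 (I(G, n) = (G - 24*(-23)²)/5 = (G - 24*529)/5 = (G - 12696)/5 = (-12696 + G)/5 = -12696/5 + G/5)
P(644) + I(-573, 610) = 2*644² + (-12696/5 + (⅕)*(-573)) = 2*414736 + (-12696/5 - 573/5) = 829472 - 13269/5 = 4134091/5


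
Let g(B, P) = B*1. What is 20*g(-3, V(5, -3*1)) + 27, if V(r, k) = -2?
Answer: -33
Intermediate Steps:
g(B, P) = B
20*g(-3, V(5, -3*1)) + 27 = 20*(-3) + 27 = -60 + 27 = -33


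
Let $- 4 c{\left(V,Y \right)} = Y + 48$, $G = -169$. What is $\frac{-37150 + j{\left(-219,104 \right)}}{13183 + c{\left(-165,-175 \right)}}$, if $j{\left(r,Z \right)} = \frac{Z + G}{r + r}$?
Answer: $- \frac{32543270}{11576121} \approx -2.8112$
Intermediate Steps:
$c{\left(V,Y \right)} = -12 - \frac{Y}{4}$ ($c{\left(V,Y \right)} = - \frac{Y + 48}{4} = - \frac{48 + Y}{4} = -12 - \frac{Y}{4}$)
$j{\left(r,Z \right)} = \frac{-169 + Z}{2 r}$ ($j{\left(r,Z \right)} = \frac{Z - 169}{r + r} = \frac{-169 + Z}{2 r}$)
$\frac{-37150 + j{\left(-219,104 \right)}}{13183 + c{\left(-165,-175 \right)}} = \frac{-37150 + \frac{-169 + 104}{2 \left(-219\right)}}{13183 - - \frac{127}{4}} = \frac{-37150 + \frac{1}{2} \left(- \frac{1}{219}\right) \left(-65\right)}{13183 + \left(-12 + \frac{175}{4}\right)} = \frac{-37150 + \frac{65}{438}}{13183 + \frac{127}{4}} = - \frac{16271635}{438 \cdot \frac{52859}{4}} = \left(- \frac{16271635}{438}\right) \frac{4}{52859} = - \frac{32543270}{11576121}$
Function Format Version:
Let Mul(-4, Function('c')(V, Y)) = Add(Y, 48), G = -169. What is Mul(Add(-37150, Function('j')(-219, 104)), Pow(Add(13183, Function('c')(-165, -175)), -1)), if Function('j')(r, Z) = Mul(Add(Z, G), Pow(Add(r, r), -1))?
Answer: Rational(-32543270, 11576121) ≈ -2.8112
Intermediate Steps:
Function('c')(V, Y) = Add(-12, Mul(Rational(-1, 4), Y)) (Function('c')(V, Y) = Mul(Rational(-1, 4), Add(Y, 48)) = Mul(Rational(-1, 4), Add(48, Y)) = Add(-12, Mul(Rational(-1, 4), Y)))
Function('j')(r, Z) = Mul(Rational(1, 2), Pow(r, -1), Add(-169, Z)) (Function('j')(r, Z) = Mul(Add(Z, -169), Pow(Add(r, r), -1)) = Mul(Add(-169, Z), Pow(Mul(2, r), -1)) = Mul(Add(-169, Z), Mul(Rational(1, 2), Pow(r, -1))) = Mul(Rational(1, 2), Pow(r, -1), Add(-169, Z)))
Mul(Add(-37150, Function('j')(-219, 104)), Pow(Add(13183, Function('c')(-165, -175)), -1)) = Mul(Add(-37150, Mul(Rational(1, 2), Pow(-219, -1), Add(-169, 104))), Pow(Add(13183, Add(-12, Mul(Rational(-1, 4), -175))), -1)) = Mul(Add(-37150, Mul(Rational(1, 2), Rational(-1, 219), -65)), Pow(Add(13183, Add(-12, Rational(175, 4))), -1)) = Mul(Add(-37150, Rational(65, 438)), Pow(Add(13183, Rational(127, 4)), -1)) = Mul(Rational(-16271635, 438), Pow(Rational(52859, 4), -1)) = Mul(Rational(-16271635, 438), Rational(4, 52859)) = Rational(-32543270, 11576121)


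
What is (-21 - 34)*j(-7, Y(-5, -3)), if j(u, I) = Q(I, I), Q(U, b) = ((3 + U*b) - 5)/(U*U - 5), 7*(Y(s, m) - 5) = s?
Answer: -8822/131 ≈ -67.344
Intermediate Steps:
Y(s, m) = 5 + s/7
Q(U, b) = (-2 + U*b)/(-5 + U²) (Q(U, b) = (-2 + U*b)/(U² - 5) = (-2 + U*b)/(-5 + U²))
j(u, I) = (-2 + I²)/(-5 + I²) (j(u, I) = (-2 + I*I)/(-5 + I²) = (-2 + I²)/(-5 + I²))
(-21 - 34)*j(-7, Y(-5, -3)) = (-21 - 34)*((-2 + (5 + (⅐)*(-5))²)/(-5 + (5 + (⅐)*(-5))²)) = -55*(-2 + (5 - 5/7)²)/(-5 + (5 - 5/7)²) = -55*(-2 + (30/7)²)/(-5 + (30/7)²) = -55*(-2 + 900/49)/(-5 + 900/49) = -55*802/(655/49*49) = -539*802/(131*49) = -55*802/655 = -8822/131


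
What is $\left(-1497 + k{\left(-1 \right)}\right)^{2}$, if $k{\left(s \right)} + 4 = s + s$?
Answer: $2259009$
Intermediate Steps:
$k{\left(s \right)} = -4 + 2 s$ ($k{\left(s \right)} = -4 + \left(s + s\right) = -4 + 2 s$)
$\left(-1497 + k{\left(-1 \right)}\right)^{2} = \left(-1497 + \left(-4 + 2 \left(-1\right)\right)\right)^{2} = \left(-1497 - 6\right)^{2} = \left(-1503\right)^{2} = 2259009$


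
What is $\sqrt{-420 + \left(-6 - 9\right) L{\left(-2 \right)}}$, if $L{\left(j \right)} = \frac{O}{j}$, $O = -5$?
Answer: $\frac{i \sqrt{1830}}{2} \approx 21.389 i$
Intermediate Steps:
$L{\left(j \right)} = - \frac{5}{j}$
$\sqrt{-420 + \left(-6 - 9\right) L{\left(-2 \right)}} = \sqrt{-420 + \left(-6 - 9\right) \left(- \frac{5}{-2}\right)} = \sqrt{-420 - 15 \left(\left(-5\right) \left(- \frac{1}{2}\right)\right)} = \sqrt{-420 - \frac{75}{2}} = \sqrt{- \frac{915}{2}} = \frac{i \sqrt{1830}}{2}$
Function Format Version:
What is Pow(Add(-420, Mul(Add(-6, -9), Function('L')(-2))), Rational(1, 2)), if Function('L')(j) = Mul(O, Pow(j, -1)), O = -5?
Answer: Mul(Rational(1, 2), I, Pow(1830, Rational(1, 2))) ≈ Mul(21.389, I)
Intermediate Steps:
Function('L')(j) = Mul(-5, Pow(j, -1))
Pow(Add(-420, Mul(Add(-6, -9), Function('L')(-2))), Rational(1, 2)) = Pow(Add(-420, Mul(Add(-6, -9), Mul(-5, Pow(-2, -1)))), Rational(1, 2)) = Pow(Add(-420, Mul(-15, Mul(-5, Rational(-1, 2)))), Rational(1, 2)) = Pow(Add(-420, Mul(-15, Rational(5, 2))), Rational(1, 2)) = Pow(Add(-420, Rational(-75, 2)), Rational(1, 2)) = Pow(Rational(-915, 2), Rational(1, 2)) = Mul(Rational(1, 2), I, Pow(1830, Rational(1, 2)))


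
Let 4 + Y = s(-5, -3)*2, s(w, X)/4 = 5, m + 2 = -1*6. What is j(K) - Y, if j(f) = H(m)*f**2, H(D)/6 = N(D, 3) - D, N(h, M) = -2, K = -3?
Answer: 288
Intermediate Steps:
m = -8 (m = -2 - 1*6 = -2 - 6 = -8)
s(w, X) = 20 (s(w, X) = 4*5 = 20)
Y = 36 (Y = -4 + 20*2 = -4 + 40 = 36)
H(D) = -12 - 6*D (H(D) = 6*(-2 - D) = -12 - 6*D)
j(f) = 36*f**2 (j(f) = (-12 - 6*(-8))*f**2 = (-12 + 48)*f**2 = 36*f**2)
j(K) - Y = 36*(-3)**2 - 1*36 = 36*9 - 36 = 324 - 36 = 288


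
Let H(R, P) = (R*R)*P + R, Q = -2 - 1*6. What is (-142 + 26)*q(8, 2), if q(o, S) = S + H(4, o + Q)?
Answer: -696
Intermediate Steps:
Q = -8 (Q = -2 - 6 = -8)
H(R, P) = R + P*R² (H(R, P) = R²*P + R = P*R² + R = R + P*R²)
q(o, S) = -124 + S + 16*o (q(o, S) = S + 4*(1 + (o - 8)*4) = S + 4*(1 + (-8 + o)*4) = S + 4*(1 + (-32 + 4*o)) = S + 4*(-31 + 4*o) = S + (-124 + 16*o) = -124 + S + 16*o)
(-142 + 26)*q(8, 2) = (-142 + 26)*(-124 + 2 + 16*8) = -116*(-124 + 2 + 128) = -116*6 = -696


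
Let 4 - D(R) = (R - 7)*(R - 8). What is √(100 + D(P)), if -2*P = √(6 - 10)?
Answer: √(49 - 15*I) ≈ 7.0797 - 1.0594*I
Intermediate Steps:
P = -I (P = -√(6 - 10)/2 = -I ≈ -1.0*I)
D(R) = 4 - (-8 + R)*(-7 + R) (D(R) = 4 - (R - 7)*(R - 8) = 4 - (-7 + R)*(-8 + R) = 4 - (-8 + R)*(-7 + R))
√(100 + D(P)) = √(100 + (-52 - (-I)² + 15*(-I))) = √(100 + (-52 - 1*(-1) - 15*I)) = √(100 + (-52 + 1 - 15*I)) = √(100 + (-51 - 15*I)) = √(49 - 15*I)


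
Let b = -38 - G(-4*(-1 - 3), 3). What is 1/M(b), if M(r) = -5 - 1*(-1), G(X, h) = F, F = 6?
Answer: -¼ ≈ -0.25000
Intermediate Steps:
G(X, h) = 6
b = -44 (b = -38 - 1*6 = -38 - 6 = -44)
M(r) = -4 (M(r) = -5 + 1 = -4)
1/M(b) = 1/(-4) = -¼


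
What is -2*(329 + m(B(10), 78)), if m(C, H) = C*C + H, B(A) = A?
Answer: -1014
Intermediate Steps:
m(C, H) = H + C² (m(C, H) = C² + H = H + C²)
-2*(329 + m(B(10), 78)) = -2*(329 + (78 + 10²)) = -2*(329 + (78 + 100)) = -2*(329 + 178) = -2*507 = -1014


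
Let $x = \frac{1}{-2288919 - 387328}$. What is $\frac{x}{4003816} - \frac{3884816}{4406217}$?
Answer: $- \frac{41626582573076152649}{47213498859501317784} \approx -0.88167$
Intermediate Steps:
$x = - \frac{1}{2676247}$ ($x = \frac{1}{-2288919 - 387328} = \frac{1}{-2676247} = - \frac{1}{2676247} \approx -3.7366 \cdot 10^{-7}$)
$\frac{x}{4003816} - \frac{3884816}{4406217} = - \frac{1}{2676247 \cdot 4003816} - \frac{3884816}{4406217} = \left(- \frac{1}{2676247}\right) \frac{1}{4003816} - \frac{3884816}{4406217} = - \frac{1}{10715200558552} - \frac{3884816}{4406217} = - \frac{41626582573076152649}{47213498859501317784}$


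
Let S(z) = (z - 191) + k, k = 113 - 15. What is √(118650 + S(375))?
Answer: 2*√29733 ≈ 344.87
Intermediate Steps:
k = 98
S(z) = -93 + z (S(z) = (z - 191) + 98 = (-191 + z) + 98 = -93 + z)
√(118650 + S(375)) = √(118650 + (-93 + 375)) = √(118650 + 282) = √118932 = 2*√29733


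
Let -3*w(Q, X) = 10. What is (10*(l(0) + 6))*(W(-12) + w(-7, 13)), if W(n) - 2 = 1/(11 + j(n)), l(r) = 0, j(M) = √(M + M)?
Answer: 20*(-8*√6 + 41*I)/(-11*I + 2*√6) ≈ -75.448 - 2.0272*I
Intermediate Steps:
j(M) = √2*√M (j(M) = √(2*M) = √2*√M)
w(Q, X) = -10/3 (w(Q, X) = -⅓*10 = -10/3)
W(n) = 2 + 1/(11 + √2*√n)
(10*(l(0) + 6))*(W(-12) + w(-7, 13)) = (10*(0 + 6))*((23 + 2*√2*√(-12))/(11 + √2*√(-12)) - 10/3) = (10*6)*((23 + 2*√2*(2*I*√3))/(11 + √2*(2*I*√3)) - 10/3) = 60*((23 + 4*I*√6)/(11 + 2*I*√6) - 10/3) = 60*(-10/3 + (23 + 4*I*√6)/(11 + 2*I*√6)) = -200 + 60*(23 + 4*I*√6)/(11 + 2*I*√6)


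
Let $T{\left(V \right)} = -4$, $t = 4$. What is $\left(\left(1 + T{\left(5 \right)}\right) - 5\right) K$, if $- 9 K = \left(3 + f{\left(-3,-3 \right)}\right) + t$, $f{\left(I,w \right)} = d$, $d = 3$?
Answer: $\frac{80}{9} \approx 8.8889$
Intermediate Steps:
$f{\left(I,w \right)} = 3$
$K = - \frac{10}{9}$ ($K = - \frac{\left(3 + 3\right) + 4}{9} = - \frac{6 + 4}{9} = \left(- \frac{1}{9}\right) 10 = - \frac{10}{9} \approx -1.1111$)
$\left(\left(1 + T{\left(5 \right)}\right) - 5\right) K = \left(\left(1 - 4\right) - 5\right) \left(- \frac{10}{9}\right) = \left(-3 - 5\right) \left(- \frac{10}{9}\right) = \left(-8\right) \left(- \frac{10}{9}\right) = \frac{80}{9}$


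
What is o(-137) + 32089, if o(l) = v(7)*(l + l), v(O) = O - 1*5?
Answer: 31541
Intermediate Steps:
v(O) = -5 + O (v(O) = O - 5 = -5 + O)
o(l) = 4*l (o(l) = (-5 + 7)*(l + l) = 2*(2*l) = 4*l)
o(-137) + 32089 = 4*(-137) + 32089 = -548 + 32089 = 31541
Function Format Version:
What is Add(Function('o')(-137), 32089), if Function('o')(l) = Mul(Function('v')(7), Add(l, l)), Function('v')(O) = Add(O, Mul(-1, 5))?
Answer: 31541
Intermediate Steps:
Function('v')(O) = Add(-5, O) (Function('v')(O) = Add(O, -5) = Add(-5, O))
Function('o')(l) = Mul(4, l) (Function('o')(l) = Mul(Add(-5, 7), Add(l, l)) = Mul(2, Mul(2, l)) = Mul(4, l))
Add(Function('o')(-137), 32089) = Add(Mul(4, -137), 32089) = Add(-548, 32089) = 31541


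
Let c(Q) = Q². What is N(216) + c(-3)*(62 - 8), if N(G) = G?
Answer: 702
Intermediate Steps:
N(216) + c(-3)*(62 - 8) = 216 + (-3)²*(62 - 8) = 216 + 9*54 = 216 + 486 = 702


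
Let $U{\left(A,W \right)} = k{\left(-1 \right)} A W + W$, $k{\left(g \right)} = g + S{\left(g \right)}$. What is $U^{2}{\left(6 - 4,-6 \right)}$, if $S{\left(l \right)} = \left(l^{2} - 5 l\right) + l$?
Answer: $2916$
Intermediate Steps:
$S{\left(l \right)} = l^{2} - 4 l$
$k{\left(g \right)} = g + g \left(-4 + g\right)$
$U{\left(A,W \right)} = W + 4 A W$ ($U{\left(A,W \right)} = - (-3 - 1) A W + W = \left(-1\right) \left(-4\right) A W + W = 4 A W + W = W + 4 A W$)
$U^{2}{\left(6 - 4,-6 \right)} = \left(- 6 \left(1 + 4 \left(6 - 4\right)\right)\right)^{2} = \left(- 6 \left(1 + 4 \cdot 2\right)\right)^{2} = \left(- 6 \left(1 + 8\right)\right)^{2} = \left(\left(-6\right) 9\right)^{2} = \left(-54\right)^{2} = 2916$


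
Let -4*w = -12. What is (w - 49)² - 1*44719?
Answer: -42603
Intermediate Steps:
w = 3 (w = -¼*(-12) = 3)
(w - 49)² - 1*44719 = (3 - 49)² - 1*44719 = (-46)² - 44719 = 2116 - 44719 = -42603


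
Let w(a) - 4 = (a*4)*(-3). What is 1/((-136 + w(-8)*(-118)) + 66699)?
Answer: 1/54763 ≈ 1.8260e-5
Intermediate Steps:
w(a) = 4 - 12*a (w(a) = 4 + (a*4)*(-3) = 4 + (4*a)*(-3) = 4 - 12*a)
1/((-136 + w(-8)*(-118)) + 66699) = 1/((-136 + (4 - 12*(-8))*(-118)) + 66699) = 1/((-136 + (4 + 96)*(-118)) + 66699) = 1/((-136 + 100*(-118)) + 66699) = 1/((-136 - 11800) + 66699) = 1/(-11936 + 66699) = 1/54763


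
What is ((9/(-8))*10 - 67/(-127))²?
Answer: 29669809/258064 ≈ 114.97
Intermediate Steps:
((9/(-8))*10 - 67/(-127))² = ((9*(-⅛))*10 - 67*(-1/127))² = (-9/8*10 + 67/127)² = (-45/4 + 67/127)² = (-5447/508)² = 29669809/258064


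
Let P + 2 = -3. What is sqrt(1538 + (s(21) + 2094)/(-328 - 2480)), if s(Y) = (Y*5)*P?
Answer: sqrt(37415170)/156 ≈ 39.210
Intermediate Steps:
P = -5 (P = -2 - 3 = -5)
s(Y) = -25*Y (s(Y) = (Y*5)*(-5) = (5*Y)*(-5) = -25*Y)
sqrt(1538 + (s(21) + 2094)/(-328 - 2480)) = sqrt(1538 + (-25*21 + 2094)/(-328 - 2480)) = sqrt(1538 + (-525 + 2094)/(-2808)) = sqrt(1538 + 1569*(-1/2808)) = sqrt(1538 - 523/936) = sqrt(1439045/936) = sqrt(37415170)/156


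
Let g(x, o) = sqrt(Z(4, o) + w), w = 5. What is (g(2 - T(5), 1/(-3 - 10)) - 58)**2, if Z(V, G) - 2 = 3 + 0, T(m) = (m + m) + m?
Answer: (58 - sqrt(10))**2 ≈ 3007.2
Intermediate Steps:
T(m) = 3*m (T(m) = 2*m + m = 3*m)
Z(V, G) = 5 (Z(V, G) = 2 + (3 + 0) = 2 + 3 = 5)
g(x, o) = sqrt(10) (g(x, o) = sqrt(5 + 5) = sqrt(10))
(g(2 - T(5), 1/(-3 - 10)) - 58)**2 = (sqrt(10) - 58)**2 = (-58 + sqrt(10))**2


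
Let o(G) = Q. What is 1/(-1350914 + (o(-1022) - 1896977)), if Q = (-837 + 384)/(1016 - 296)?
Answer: -240/779493991 ≈ -3.0789e-7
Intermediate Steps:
Q = -151/240 (Q = -453/720 = -453*1/720 = -151/240 ≈ -0.62917)
o(G) = -151/240
1/(-1350914 + (o(-1022) - 1896977)) = 1/(-1350914 + (-151/240 - 1896977)) = 1/(-1350914 - 455274631/240) = 1/(-779493991/240) = -240/779493991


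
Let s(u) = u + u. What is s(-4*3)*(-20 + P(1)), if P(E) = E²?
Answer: 456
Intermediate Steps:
s(u) = 2*u
s(-4*3)*(-20 + P(1)) = (2*(-4*3))*(-20 + 1²) = (2*(-12))*(-20 + 1) = -24*(-19) = 456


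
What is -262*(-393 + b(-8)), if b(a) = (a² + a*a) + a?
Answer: 71526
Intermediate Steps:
b(a) = a + 2*a² (b(a) = (a² + a²) + a = 2*a² + a = a + 2*a²)
-262*(-393 + b(-8)) = -262*(-393 - 8*(1 + 2*(-8))) = -262*(-393 - 8*(1 - 16)) = -262*(-393 - 8*(-15)) = -262*(-393 + 120) = -262*(-273) = 71526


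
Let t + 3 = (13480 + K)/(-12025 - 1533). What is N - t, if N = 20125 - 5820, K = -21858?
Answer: 96989743/6779 ≈ 14307.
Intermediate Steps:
N = 14305
t = -16148/6779 (t = -3 + (13480 - 21858)/(-12025 - 1533) = -3 - 8378/(-13558) = -3 - 8378*(-1/13558) = -3 + 4189/6779 = -16148/6779 ≈ -2.3821)
N - t = 14305 - 1*(-16148/6779) = 14305 + 16148/6779 = 96989743/6779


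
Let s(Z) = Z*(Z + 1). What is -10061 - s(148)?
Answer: -32113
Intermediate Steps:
s(Z) = Z*(1 + Z)
-10061 - s(148) = -10061 - 148*(1 + 148) = -10061 - 148*149 = -10061 - 1*22052 = -10061 - 22052 = -32113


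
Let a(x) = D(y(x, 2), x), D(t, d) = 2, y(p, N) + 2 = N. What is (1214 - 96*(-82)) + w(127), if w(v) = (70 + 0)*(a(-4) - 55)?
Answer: 5376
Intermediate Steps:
y(p, N) = -2 + N
a(x) = 2
w(v) = -3710 (w(v) = (70 + 0)*(2 - 55) = 70*(-53) = -3710)
(1214 - 96*(-82)) + w(127) = (1214 - 96*(-82)) - 3710 = (1214 + 7872) - 3710 = 9086 - 3710 = 5376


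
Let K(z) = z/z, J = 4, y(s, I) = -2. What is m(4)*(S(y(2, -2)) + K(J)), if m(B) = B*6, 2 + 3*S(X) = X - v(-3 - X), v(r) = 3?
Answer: -32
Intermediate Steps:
S(X) = -5/3 + X/3 (S(X) = -⅔ + (X - 1*3)/3 = -⅔ + (X - 3)/3 = -⅔ + (-3 + X)/3 = -⅔ + (-1 + X/3) = -5/3 + X/3)
m(B) = 6*B
K(z) = 1
m(4)*(S(y(2, -2)) + K(J)) = (6*4)*((-5/3 + (⅓)*(-2)) + 1) = 24*((-5/3 - ⅔) + 1) = 24*(-7/3 + 1) = 24*(-4/3) = -32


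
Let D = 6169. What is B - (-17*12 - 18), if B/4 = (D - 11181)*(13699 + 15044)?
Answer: -576239442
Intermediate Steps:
B = -576239664 (B = 4*((6169 - 11181)*(13699 + 15044)) = 4*(-5012*28743) = 4*(-144059916) = -576239664)
B - (-17*12 - 18) = -576239664 - (-17*12 - 18) = -576239664 - (-204 - 18) = -576239664 - 1*(-222) = -576239664 + 222 = -576239442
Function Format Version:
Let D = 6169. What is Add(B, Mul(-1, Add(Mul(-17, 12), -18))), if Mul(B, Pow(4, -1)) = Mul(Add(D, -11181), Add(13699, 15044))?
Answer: -576239442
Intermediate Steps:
B = -576239664 (B = Mul(4, Mul(Add(6169, -11181), Add(13699, 15044))) = Mul(4, Mul(-5012, 28743)) = Mul(4, -144059916) = -576239664)
Add(B, Mul(-1, Add(Mul(-17, 12), -18))) = Add(-576239664, Mul(-1, Add(Mul(-17, 12), -18))) = Add(-576239664, Mul(-1, Add(-204, -18))) = Add(-576239664, Mul(-1, -222)) = Add(-576239664, 222) = -576239442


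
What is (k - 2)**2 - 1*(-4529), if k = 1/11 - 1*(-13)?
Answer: 562893/121 ≈ 4652.0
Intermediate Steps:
k = 144/11 (k = 1/11 + 13 = 144/11 ≈ 13.091)
(k - 2)**2 - 1*(-4529) = (144/11 - 2)**2 - 1*(-4529) = (122/11)**2 + 4529 = 14884/121 + 4529 = 562893/121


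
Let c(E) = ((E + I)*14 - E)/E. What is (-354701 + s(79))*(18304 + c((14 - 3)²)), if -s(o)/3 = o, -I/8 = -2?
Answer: -786748826978/121 ≈ -6.5021e+9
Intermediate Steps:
I = 16 (I = -8*(-2) = 16)
s(o) = -3*o
c(E) = (224 + 13*E)/E (c(E) = ((E + 16)*14 - E)/E = ((16 + E)*14 - E)/E = ((224 + 14*E) - E)/E = (224 + 13*E)/E)
(-354701 + s(79))*(18304 + c((14 - 3)²)) = (-354701 - 3*79)*(18304 + (13 + 224/((14 - 3)²))) = (-354701 - 237)*(18304 + (13 + 224/(11²))) = -354938*(18304 + (13 + 224/121)) = -354938*(18304 + 1797/121) = -354938*2216581/121 = -786748826978/121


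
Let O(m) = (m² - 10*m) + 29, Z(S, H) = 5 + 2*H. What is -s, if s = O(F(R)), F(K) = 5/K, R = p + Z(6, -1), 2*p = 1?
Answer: -821/49 ≈ -16.755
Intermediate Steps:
p = ½ (p = (½)*1 = ½ ≈ 0.50000)
R = 7/2 (R = ½ + (5 + 2*(-1)) = ½ + (5 - 2) = ½ + 3 = 7/2 ≈ 3.5000)
O(m) = 29 + m² - 10*m
s = 821/49 (s = 29 + (5/(7/2))² - 50/7/2 = 29 + (5*(2/7))² - 50*2/7 = 29 + (10/7)² - 10*10/7 = 29 + 100/49 - 100/7 = 821/49 ≈ 16.755)
-s = -1*821/49 = -821/49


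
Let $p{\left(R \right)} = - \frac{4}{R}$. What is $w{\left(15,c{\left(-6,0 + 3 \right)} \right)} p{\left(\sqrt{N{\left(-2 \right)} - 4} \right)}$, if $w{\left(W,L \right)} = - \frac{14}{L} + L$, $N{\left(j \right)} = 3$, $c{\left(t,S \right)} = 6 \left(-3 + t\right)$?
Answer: $- \frac{5804 i}{27} \approx - 214.96 i$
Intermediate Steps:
$c{\left(t,S \right)} = -18 + 6 t$
$w{\left(W,L \right)} = L - \frac{14}{L}$
$w{\left(15,c{\left(-6,0 + 3 \right)} \right)} p{\left(\sqrt{N{\left(-2 \right)} - 4} \right)} = \left(\left(-18 + 6 \left(-6\right)\right) - \frac{14}{-18 + 6 \left(-6\right)}\right) \left(- \frac{4}{\sqrt{3 - 4}}\right) = \left(\left(-18 - 36\right) - \frac{14}{-18 - 36}\right) \left(- \frac{4}{\sqrt{-1}}\right) = \left(-54 - \frac{14}{-54}\right) \left(- \frac{4}{i}\right) = \left(-54 - - \frac{7}{27}\right) \left(- 4 \left(- i\right)\right) = \left(-54 + \frac{7}{27}\right) 4 i = - \frac{1451 \cdot 4 i}{27} = - \frac{5804 i}{27}$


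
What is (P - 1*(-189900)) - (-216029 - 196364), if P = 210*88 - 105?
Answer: 620668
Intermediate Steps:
P = 18375 (P = 18480 - 105 = 18375)
(P - 1*(-189900)) - (-216029 - 196364) = (18375 - 1*(-189900)) - (-216029 - 196364) = (18375 + 189900) - 1*(-412393) = 208275 + 412393 = 620668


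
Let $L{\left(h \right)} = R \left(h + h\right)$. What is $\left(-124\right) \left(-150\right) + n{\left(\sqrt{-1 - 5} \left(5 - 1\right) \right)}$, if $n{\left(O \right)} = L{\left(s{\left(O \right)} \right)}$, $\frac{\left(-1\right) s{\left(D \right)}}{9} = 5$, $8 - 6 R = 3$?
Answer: $18525$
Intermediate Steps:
$R = \frac{5}{6}$ ($R = \frac{4}{3} - \frac{1}{2} = \frac{5}{6} \approx 0.83333$)
$s{\left(D \right)} = -45$ ($s{\left(D \right)} = \left(-9\right) 5 = -45$)
$L{\left(h \right)} = \frac{5 h}{3}$ ($L{\left(h \right)} = \frac{5 \left(h + h\right)}{6} = \frac{5 \cdot 2 h}{6} = \frac{5 h}{3}$)
$n{\left(O \right)} = -75$ ($n{\left(O \right)} = \frac{5}{3} \left(-45\right) = -75$)
$\left(-124\right) \left(-150\right) + n{\left(\sqrt{-1 - 5} \left(5 - 1\right) \right)} = \left(-124\right) \left(-150\right) - 75 = 18600 - 75 = 18525$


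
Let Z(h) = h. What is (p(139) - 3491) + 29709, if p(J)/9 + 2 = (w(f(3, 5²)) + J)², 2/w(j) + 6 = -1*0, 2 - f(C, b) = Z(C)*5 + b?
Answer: 199256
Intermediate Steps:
f(C, b) = 2 - b - 5*C (f(C, b) = 2 - (C*5 + b) = 2 - (5*C + b) = 2 - (b + 5*C) = 2 + (-b - 5*C) = 2 - b - 5*C)
w(j) = -⅓ (w(j) = 2/(-6 - 1*0) = 2/(-6 + 0) = 2/(-6) = 2*(-⅙) = -⅓)
p(J) = -18 + 9*(-⅓ + J)²
(p(139) - 3491) + 29709 = ((-18 + (-1 + 3*139)²) - 3491) + 29709 = ((-18 + (-1 + 417)²) - 3491) + 29709 = ((-18 + 416²) - 3491) + 29709 = ((-18 + 173056) - 3491) + 29709 = (173038 - 3491) + 29709 = 169547 + 29709 = 199256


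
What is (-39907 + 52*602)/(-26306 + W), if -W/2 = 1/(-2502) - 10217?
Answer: 10762353/7345871 ≈ 1.4651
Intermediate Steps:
W = 25562935/1251 (W = -2*(1/(-2502) - 10217) = -2*(-1/2502 - 10217) = -2*(-25562935/2502) = 25562935/1251 ≈ 20434.)
(-39907 + 52*602)/(-26306 + W) = (-39907 + 52*602)/(-26306 + 25562935/1251) = (-39907 + 31304)/(-7345871/1251) = -8603*(-1251/7345871) = 10762353/7345871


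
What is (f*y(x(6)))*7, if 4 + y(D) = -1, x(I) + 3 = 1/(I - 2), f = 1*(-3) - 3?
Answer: 210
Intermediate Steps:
f = -6 (f = -3 - 3 = -6)
x(I) = -3 + 1/(-2 + I) (x(I) = -3 + 1/(I - 2) = -3 + 1/(-2 + I))
y(D) = -5 (y(D) = -4 - 1 = -5)
(f*y(x(6)))*7 = -6*(-5)*7 = 30*7 = 210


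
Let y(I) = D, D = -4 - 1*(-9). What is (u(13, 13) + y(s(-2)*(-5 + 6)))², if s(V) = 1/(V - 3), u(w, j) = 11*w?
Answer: 21904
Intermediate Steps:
s(V) = 1/(-3 + V)
D = 5 (D = -4 + 9 = 5)
y(I) = 5
(u(13, 13) + y(s(-2)*(-5 + 6)))² = (11*13 + 5)² = (143 + 5)² = 148² = 21904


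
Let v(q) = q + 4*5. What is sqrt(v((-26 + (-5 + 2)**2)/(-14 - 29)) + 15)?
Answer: sqrt(65446)/43 ≈ 5.9494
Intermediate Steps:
v(q) = 20 + q (v(q) = q + 20 = 20 + q)
sqrt(v((-26 + (-5 + 2)**2)/(-14 - 29)) + 15) = sqrt((20 + (-26 + (-5 + 2)**2)/(-14 - 29)) + 15) = sqrt((20 + (-26 + (-3)**2)/(-43)) + 15) = sqrt((20 + (-26 + 9)*(-1/43)) + 15) = sqrt((20 - 17*(-1/43)) + 15) = sqrt((20 + 17/43) + 15) = sqrt(877/43 + 15) = sqrt(1522/43) = sqrt(65446)/43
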